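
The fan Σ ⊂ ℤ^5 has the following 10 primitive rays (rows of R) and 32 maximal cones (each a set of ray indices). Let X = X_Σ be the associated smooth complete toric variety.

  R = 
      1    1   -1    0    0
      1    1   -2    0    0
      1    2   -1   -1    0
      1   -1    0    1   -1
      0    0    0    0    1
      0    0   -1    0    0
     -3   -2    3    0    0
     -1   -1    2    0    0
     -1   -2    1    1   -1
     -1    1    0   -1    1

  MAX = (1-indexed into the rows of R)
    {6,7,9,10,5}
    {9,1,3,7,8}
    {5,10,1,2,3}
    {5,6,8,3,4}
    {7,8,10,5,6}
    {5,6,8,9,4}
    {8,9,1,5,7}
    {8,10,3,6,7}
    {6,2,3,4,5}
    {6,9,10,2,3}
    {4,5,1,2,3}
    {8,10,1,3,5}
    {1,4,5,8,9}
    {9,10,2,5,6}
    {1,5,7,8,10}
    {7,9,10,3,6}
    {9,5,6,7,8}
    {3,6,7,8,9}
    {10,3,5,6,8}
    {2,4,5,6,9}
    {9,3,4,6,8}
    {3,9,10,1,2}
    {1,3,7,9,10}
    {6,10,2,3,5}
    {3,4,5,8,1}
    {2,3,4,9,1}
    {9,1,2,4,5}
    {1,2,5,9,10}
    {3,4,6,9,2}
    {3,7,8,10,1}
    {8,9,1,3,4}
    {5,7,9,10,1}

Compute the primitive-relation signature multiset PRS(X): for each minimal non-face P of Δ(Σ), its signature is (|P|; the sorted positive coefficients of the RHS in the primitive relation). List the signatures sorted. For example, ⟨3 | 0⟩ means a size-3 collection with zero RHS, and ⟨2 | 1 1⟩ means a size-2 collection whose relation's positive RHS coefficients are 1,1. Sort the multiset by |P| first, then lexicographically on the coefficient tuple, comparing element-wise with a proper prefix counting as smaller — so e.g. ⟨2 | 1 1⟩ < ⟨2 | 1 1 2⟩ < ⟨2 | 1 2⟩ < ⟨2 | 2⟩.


8 minimal non-faces of Δ(Σ) (on 10 rays):

  • {2,8}:  v_{2} + v_{8} = 0 ; sig = ⟨2 | 0⟩
  • {4,10}:  v_{4} + v_{10} = 0 ; sig = ⟨2 | 0⟩
  • {1,6}:  v_{1} + v_{6} = v_{2} ; sig = ⟨2 | 1⟩
  • {2,7}:  v_{2} + v_{7} = v_{9} + v_{10} ; sig = ⟨2 | 1 1⟩
  • {4,7}:  v_{4} + v_{7} = v_{8} + v_{9} ; sig = ⟨2 | 1 1⟩
  • {3,5,9}:  v_{3} + v_{5} + v_{9} = 0 ; sig = ⟨3 | 0⟩
  • {8,9,10}:  v_{8} + v_{9} + v_{10} = v_{7} ; sig = ⟨3 | 1⟩
  • {3,5,7}:  v_{3} + v_{5} + v_{7} = v_{8} + v_{10} ; sig = ⟨3 | 1 1⟩

Sorted signature multiset PRS(X):
    ⟨2 | 0⟩
    ⟨2 | 0⟩
    ⟨2 | 1⟩
    ⟨2 | 1 1⟩
    ⟨2 | 1 1⟩
    ⟨3 | 0⟩
    ⟨3 | 1⟩
    ⟨3 | 1 1⟩


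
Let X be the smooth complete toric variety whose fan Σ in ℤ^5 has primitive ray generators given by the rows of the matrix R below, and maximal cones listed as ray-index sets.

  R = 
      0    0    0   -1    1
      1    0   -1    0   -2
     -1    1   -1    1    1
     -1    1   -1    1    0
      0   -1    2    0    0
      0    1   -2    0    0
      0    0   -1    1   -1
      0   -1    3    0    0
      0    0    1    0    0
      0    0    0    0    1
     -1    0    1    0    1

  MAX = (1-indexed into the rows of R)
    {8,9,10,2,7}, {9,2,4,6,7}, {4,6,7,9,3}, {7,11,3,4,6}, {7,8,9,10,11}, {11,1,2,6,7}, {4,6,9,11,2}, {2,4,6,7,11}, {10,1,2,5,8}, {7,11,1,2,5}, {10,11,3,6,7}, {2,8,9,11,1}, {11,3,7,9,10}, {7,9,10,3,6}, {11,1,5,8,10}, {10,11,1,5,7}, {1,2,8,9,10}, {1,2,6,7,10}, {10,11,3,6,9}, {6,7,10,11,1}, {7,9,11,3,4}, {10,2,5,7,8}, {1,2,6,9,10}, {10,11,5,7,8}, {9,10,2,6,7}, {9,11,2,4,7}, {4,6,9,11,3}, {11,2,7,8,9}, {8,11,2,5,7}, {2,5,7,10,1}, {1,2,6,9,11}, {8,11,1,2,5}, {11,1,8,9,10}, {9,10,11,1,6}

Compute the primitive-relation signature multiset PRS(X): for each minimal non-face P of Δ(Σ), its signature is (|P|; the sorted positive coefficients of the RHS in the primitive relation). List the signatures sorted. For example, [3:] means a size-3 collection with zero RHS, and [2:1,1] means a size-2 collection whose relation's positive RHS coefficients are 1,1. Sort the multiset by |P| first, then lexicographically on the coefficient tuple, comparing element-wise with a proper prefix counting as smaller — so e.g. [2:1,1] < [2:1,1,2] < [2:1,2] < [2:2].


15 collections generate NE(X_Σ); each relation:

  {5,6}:  v_{5} + v_{6} = 0  ⟹  sig = [2:]
  {4,10}:  v_{4} + v_{10} = v_{3}  ⟹  sig = [2:1]
  {5,9}:  v_{5} + v_{9} = v_{8}  ⟹  sig = [2:1]
  {6,8}:  v_{6} + v_{8} = v_{9}  ⟹  sig = [2:1]
  {1,4}:  v_{1} + v_{4} = v_{6} + v_{11}  ⟹  sig = [2:1,1]
  {1,3}:  v_{1} + v_{3} = v_{6} + v_{10} + v_{11}  ⟹  sig = [2:1,1,1]
  {2,3}:  v_{2} + v_{3} = v_{6} + v_{7} + v_{9}  ⟹  sig = [2:1,1,1]
  {4,5}:  v_{4} + v_{5} = v_{7} + v_{9} + v_{11}  ⟹  sig = [2:1,1,1]
  {3,5}:  v_{3} + v_{5} = v_{7} + v_{9} + v_{10} + v_{11}  ⟹  sig = [2:1,1,1,1]
  {3,8}:  v_{3} + v_{8} = v_{7} + 2·v_{9} + v_{10} + v_{11}  ⟹  sig = [2:1,1,1,2]
  {4,8}:  v_{4} + v_{8} = v_{7} + 2·v_{9} + v_{11}  ⟹  sig = [2:1,1,2]
  {1,7,9}:  v_{1} + v_{7} + v_{9} = 0  ⟹  sig = [3:]
  {2,10,11}:  v_{2} + v_{10} + v_{11} = 0  ⟹  sig = [3:]
  {1,7,8}:  v_{1} + v_{7} + v_{8} = v_{5}  ⟹  sig = [3:1]
  {6,7,9,11}:  v_{6} + v_{7} + v_{9} + v_{11} = v_{4}  ⟹  sig = [4:1]

Hence PRS(X_Σ) =
    [2:]
    [2:1]
    [2:1]
    [2:1]
    [2:1,1]
    [2:1,1,1]
    [2:1,1,1]
    [2:1,1,1]
    [2:1,1,1,1]
    [2:1,1,1,2]
    [2:1,1,2]
    [3:]
    [3:]
    [3:1]
    [4:1]


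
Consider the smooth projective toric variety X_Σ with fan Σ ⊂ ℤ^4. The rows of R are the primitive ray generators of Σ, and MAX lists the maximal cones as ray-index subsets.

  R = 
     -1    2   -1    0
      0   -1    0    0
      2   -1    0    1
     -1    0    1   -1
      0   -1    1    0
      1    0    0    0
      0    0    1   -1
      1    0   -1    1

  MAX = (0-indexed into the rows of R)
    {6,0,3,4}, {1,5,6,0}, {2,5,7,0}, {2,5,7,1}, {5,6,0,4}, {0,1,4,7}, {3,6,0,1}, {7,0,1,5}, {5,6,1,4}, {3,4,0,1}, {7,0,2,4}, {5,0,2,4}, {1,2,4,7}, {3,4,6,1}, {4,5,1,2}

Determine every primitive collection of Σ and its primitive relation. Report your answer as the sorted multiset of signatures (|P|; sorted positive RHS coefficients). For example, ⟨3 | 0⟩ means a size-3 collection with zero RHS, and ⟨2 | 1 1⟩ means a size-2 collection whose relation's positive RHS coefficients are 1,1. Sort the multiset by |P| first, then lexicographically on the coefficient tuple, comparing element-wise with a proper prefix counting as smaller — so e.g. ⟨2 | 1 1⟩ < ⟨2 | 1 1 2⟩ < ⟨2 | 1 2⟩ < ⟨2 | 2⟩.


Δ(Σ) — 8 vertices, 9 min non-faces:

  {3,7}:  v_{3} + v_{7} = 0  so sig = ⟨2 | 0⟩
  {3,5}:  v_{3} + v_{5} = v_{6}  so sig = ⟨2 | 1⟩
  {6,7}:  v_{6} + v_{7} = v_{5}  so sig = ⟨2 | 1⟩
  {2,3}:  v_{2} + v_{3} = v_{4} + v_{5}  so sig = ⟨2 | 1 1⟩
  {2,6}:  v_{2} + v_{6} = v_{4} + 2·v_{5}  so sig = ⟨2 | 1 2⟩
  {0,1,2}:  v_{0} + v_{1} + v_{2} = v_{7}  so sig = ⟨3 | 1⟩
  {4,5,7}:  v_{4} + v_{5} + v_{7} = v_{2}  so sig = ⟨3 | 1⟩
  {0,1,4,5}:  v_{0} + v_{1} + v_{4} + v_{5} = 0  so sig = ⟨4 | 0⟩
  {0,1,4,6}:  v_{0} + v_{1} + v_{4} + v_{6} = v_{3}  so sig = ⟨4 | 1⟩

Signatures (|P|; sorted positive RHS coefficients), sorted:
    ⟨2 | 0⟩
    ⟨2 | 1⟩
    ⟨2 | 1⟩
    ⟨2 | 1 1⟩
    ⟨2 | 1 2⟩
    ⟨3 | 1⟩
    ⟨3 | 1⟩
    ⟨4 | 0⟩
    ⟨4 | 1⟩


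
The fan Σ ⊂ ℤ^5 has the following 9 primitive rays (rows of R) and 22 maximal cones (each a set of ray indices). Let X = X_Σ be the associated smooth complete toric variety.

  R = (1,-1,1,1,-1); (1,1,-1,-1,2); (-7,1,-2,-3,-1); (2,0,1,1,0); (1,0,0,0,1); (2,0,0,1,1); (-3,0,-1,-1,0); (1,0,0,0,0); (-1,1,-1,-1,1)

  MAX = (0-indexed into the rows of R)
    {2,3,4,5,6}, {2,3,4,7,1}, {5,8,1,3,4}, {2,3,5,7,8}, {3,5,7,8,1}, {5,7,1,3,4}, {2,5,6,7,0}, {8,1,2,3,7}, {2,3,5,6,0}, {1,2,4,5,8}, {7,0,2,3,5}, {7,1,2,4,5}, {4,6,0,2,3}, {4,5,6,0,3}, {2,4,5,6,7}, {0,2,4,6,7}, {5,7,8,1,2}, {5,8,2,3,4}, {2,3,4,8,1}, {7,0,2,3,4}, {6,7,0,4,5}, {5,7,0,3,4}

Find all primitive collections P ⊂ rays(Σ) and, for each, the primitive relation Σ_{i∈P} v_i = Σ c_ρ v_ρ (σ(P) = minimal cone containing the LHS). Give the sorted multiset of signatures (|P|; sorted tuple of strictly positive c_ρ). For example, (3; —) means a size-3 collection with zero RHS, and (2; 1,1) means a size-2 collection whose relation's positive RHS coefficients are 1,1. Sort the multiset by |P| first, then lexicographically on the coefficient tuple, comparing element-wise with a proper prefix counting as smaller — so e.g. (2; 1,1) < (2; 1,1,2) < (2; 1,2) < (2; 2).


|primitive collections| = 9. Relations:

  P = {0,8}:  v_{0} + v_{8} = 0 — sig = (2; —)
  P = {0,1}:  v_{0} + v_{1} = v_{4} + v_{7} — sig = (2; 1,1)
  P = {6,8}:  v_{6} + v_{8} = v_{2} + v_{4} + v_{5} — sig = (2; 1,1,1)
  P = {1,6}:  v_{1} + v_{6} = v_{2} + 2·v_{4} + v_{5} + v_{7} — sig = (2; 1,1,1,2)
  P = {3,6,7}:  v_{3} + v_{6} + v_{7} = 0 — sig = (3; —)
  P = {4,7,8}:  v_{4} + v_{7} + v_{8} = v_{1} — sig = (3; 1)
  P = {0,2,4,5}:  v_{0} + v_{2} + v_{4} + v_{5} = v_{6} — sig = (4; 1)
  P = {1,2,3,5}:  v_{1} + v_{2} + v_{3} + v_{5} = 2·v_{8} — sig = (4; 2)
  P = {2,3,4,5,7}:  v_{2} + v_{3} + v_{4} + v_{5} + v_{7} = v_{8} — sig = (5; 1)

so the primitive-relation signature multiset is
    |P|=2: 4 collections, coeffs (), (1,1), (1,1,1), (1,1,1,2)
    |P|=3: 2 collections, coeffs (), (1)
    |P|=4: 2 collections, coeffs (1), (2)
    |P|=5: 1 collection, coeffs (1)


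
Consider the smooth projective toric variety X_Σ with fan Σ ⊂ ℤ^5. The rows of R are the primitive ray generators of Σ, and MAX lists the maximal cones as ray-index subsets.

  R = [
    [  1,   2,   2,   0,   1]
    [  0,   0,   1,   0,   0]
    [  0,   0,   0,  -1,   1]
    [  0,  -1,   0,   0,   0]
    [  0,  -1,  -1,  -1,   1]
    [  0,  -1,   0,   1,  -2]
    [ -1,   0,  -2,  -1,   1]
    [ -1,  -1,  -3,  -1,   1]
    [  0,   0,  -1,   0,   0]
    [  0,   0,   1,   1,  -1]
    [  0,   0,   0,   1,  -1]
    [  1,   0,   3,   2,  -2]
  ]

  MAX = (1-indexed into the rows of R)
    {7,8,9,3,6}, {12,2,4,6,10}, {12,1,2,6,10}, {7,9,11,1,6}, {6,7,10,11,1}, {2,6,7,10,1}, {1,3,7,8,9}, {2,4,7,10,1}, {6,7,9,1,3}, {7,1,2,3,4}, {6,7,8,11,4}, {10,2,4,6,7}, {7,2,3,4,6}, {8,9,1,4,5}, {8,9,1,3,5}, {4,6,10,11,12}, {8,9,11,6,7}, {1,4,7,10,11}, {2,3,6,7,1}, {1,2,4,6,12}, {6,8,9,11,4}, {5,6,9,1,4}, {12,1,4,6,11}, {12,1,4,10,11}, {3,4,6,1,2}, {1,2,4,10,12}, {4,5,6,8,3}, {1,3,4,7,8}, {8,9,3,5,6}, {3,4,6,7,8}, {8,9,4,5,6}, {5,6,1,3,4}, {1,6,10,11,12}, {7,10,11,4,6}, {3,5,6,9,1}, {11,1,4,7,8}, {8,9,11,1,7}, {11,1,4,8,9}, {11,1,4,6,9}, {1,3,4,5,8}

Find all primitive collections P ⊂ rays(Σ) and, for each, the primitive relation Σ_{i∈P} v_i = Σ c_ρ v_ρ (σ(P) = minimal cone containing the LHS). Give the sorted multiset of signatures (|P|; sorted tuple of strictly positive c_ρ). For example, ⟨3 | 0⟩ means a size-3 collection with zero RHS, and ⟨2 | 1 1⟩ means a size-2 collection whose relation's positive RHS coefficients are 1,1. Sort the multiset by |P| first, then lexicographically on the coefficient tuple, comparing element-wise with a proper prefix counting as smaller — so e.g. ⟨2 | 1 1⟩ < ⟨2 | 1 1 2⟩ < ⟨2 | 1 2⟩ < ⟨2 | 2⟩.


Minimal non-faces — 21 found among 12 rays, 40 max cones:

  {2,9}:  v_{2} + v_{9} = 0  ⟹  sig = ⟨2 | 0⟩
  {3,11}:  v_{3} + v_{11} = 0  ⟹  sig = ⟨2 | 0⟩
  {2,11}:  v_{2} + v_{11} = v_{10}  ⟹  sig = ⟨2 | 1⟩
  {3,10}:  v_{3} + v_{10} = v_{2}  ⟹  sig = ⟨2 | 1⟩
  {5,10}:  v_{5} + v_{10} = v_{4}  ⟹  sig = ⟨2 | 1⟩
  {7,12}:  v_{7} + v_{12} = v_{10}  ⟹  sig = ⟨2 | 1⟩
  {9,10}:  v_{9} + v_{10} = v_{11}  ⟹  sig = ⟨2 | 1⟩
  {2,5}:  v_{2} + v_{5} = v_{3} + v_{4}  ⟹  sig = ⟨2 | 1 1⟩
  {2,8}:  v_{2} + v_{8} = v_{4} + v_{7}  ⟹  sig = ⟨2 | 1 1⟩
  {5,7}:  v_{5} + v_{7} = v_{3} + v_{8}  ⟹  sig = ⟨2 | 1 1⟩
  {5,11}:  v_{5} + v_{11} = v_{4} + v_{9}  ⟹  sig = ⟨2 | 1 1⟩
  {8,12}:  v_{8} + v_{12} = v_{4} + v_{11}  ⟹  sig = ⟨2 | 1 1⟩
  {8,10}:  v_{8} + v_{10} = v_{4} + v_{7} + v_{11}  ⟹  sig = ⟨2 | 1 1 1⟩
  {3,12}:  v_{3} + v_{12} = v_{1} + v_{2} + v_{4} + v_{6}  ⟹  sig = ⟨2 | 1 1 1 1⟩
  {9,12}:  v_{9} + v_{12} = v_{1} + v_{4} + v_{6} + v_{11}  ⟹  sig = ⟨2 | 1 1 1 1⟩
  {5,12}:  v_{5} + v_{12} = v_{1} + 2·v_{4} + v_{6}  ⟹  sig = ⟨2 | 1 1 2⟩
  {1,6,8}:  v_{1} + v_{6} + v_{8} = v_{9}  ⟹  sig = ⟨3 | 1⟩
  {3,4,9}:  v_{3} + v_{4} + v_{9} = v_{5}  ⟹  sig = ⟨3 | 1⟩
  {4,7,9}:  v_{4} + v_{7} + v_{9} = v_{8}  ⟹  sig = ⟨3 | 1⟩
  {1,4,6,7}:  v_{1} + v_{4} + v_{6} + v_{7} = 0  ⟹  sig = ⟨4 | 0⟩
  {1,4,6,10}:  v_{1} + v_{4} + v_{6} + v_{10} = v_{12}  ⟹  sig = ⟨4 | 1⟩

Signatures (|P|; sorted positive RHS coefficients), sorted:
    ⟨2 | 0⟩
    ⟨2 | 0⟩
    ⟨2 | 1⟩
    ⟨2 | 1⟩
    ⟨2 | 1⟩
    ⟨2 | 1⟩
    ⟨2 | 1⟩
    ⟨2 | 1 1⟩
    ⟨2 | 1 1⟩
    ⟨2 | 1 1⟩
    ⟨2 | 1 1⟩
    ⟨2 | 1 1⟩
    ⟨2 | 1 1 1⟩
    ⟨2 | 1 1 1 1⟩
    ⟨2 | 1 1 1 1⟩
    ⟨2 | 1 1 2⟩
    ⟨3 | 1⟩
    ⟨3 | 1⟩
    ⟨3 | 1⟩
    ⟨4 | 0⟩
    ⟨4 | 1⟩


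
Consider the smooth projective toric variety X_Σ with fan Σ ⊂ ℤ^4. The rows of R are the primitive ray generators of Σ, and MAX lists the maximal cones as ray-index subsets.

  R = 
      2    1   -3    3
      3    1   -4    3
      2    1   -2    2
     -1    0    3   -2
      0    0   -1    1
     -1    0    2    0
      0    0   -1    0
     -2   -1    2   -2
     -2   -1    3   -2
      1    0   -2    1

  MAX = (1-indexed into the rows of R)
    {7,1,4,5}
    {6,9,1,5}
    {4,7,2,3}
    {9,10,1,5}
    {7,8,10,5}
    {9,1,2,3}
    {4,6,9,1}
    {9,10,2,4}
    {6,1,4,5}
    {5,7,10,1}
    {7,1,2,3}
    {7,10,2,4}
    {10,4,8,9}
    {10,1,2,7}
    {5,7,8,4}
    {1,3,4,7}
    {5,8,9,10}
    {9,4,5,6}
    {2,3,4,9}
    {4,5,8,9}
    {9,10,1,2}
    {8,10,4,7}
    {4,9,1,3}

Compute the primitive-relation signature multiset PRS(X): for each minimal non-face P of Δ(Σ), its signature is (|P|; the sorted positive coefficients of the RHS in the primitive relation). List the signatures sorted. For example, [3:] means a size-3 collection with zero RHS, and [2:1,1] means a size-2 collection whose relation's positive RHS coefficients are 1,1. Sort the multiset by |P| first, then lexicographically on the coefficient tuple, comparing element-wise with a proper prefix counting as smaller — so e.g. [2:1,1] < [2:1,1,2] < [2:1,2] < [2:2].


Δ(Σ) — 10 vertices, 16 min non-faces:

  • {3,8}:  v_{3} + v_{8} = 0  →  sig = [2:]
  • {1,8}:  v_{1} + v_{8} = v_{5}  →  sig = [2:1]
  • {2,8}:  v_{2} + v_{8} = v_{10}  →  sig = [2:1]
  • {3,5}:  v_{3} + v_{5} = v_{1}  →  sig = [2:1]
  • {3,10}:  v_{3} + v_{10} = v_{2}  →  sig = [2:1]
  • {7,9}:  v_{7} + v_{9} = v_{8}  →  sig = [2:1]
  • {2,5}:  v_{2} + v_{5} = v_{1} + v_{10}  →  sig = [2:1,1]
  • {6,10}:  v_{6} + v_{10} = v_{1} + v_{9}  →  sig = [2:1,1]
  • {2,6}:  v_{2} + v_{6} = v_{1} + v_{3} + v_{9}  →  sig = [2:1,1,1]
  • {3,6}:  v_{3} + v_{6} = 2·v_{1} + v_{4} + v_{9}  →  sig = [2:1,1,2]
  • {6,8}:  v_{6} + v_{8} = v_{4} + 2·v_{5} + v_{9}  →  sig = [2:1,1,2]
  • {6,7}:  v_{6} + v_{7} = v_{4} + 2·v_{5}  →  sig = [2:1,2]
  • {4,5,10}:  v_{4} + v_{5} + v_{10} = 0  →  sig = [3:]
  • {1,4,10}:  v_{1} + v_{4} + v_{10} = v_{3}  →  sig = [3:1]
  • {1,2,4}:  v_{1} + v_{2} + v_{4} = 2·v_{3}  →  sig = [3:2]
  • {1,4,5,9}:  v_{1} + v_{4} + v_{5} + v_{9} = v_{6}  →  sig = [4:1]

so the primitive-relation signature multiset is
{ [2:],  [2:1] ×5,  [2:1,1] ×2,  [2:1,1,1],  [2:1,1,2] ×2,  [2:1,2],  [3:],  [3:1],  [3:2],  [4:1] }


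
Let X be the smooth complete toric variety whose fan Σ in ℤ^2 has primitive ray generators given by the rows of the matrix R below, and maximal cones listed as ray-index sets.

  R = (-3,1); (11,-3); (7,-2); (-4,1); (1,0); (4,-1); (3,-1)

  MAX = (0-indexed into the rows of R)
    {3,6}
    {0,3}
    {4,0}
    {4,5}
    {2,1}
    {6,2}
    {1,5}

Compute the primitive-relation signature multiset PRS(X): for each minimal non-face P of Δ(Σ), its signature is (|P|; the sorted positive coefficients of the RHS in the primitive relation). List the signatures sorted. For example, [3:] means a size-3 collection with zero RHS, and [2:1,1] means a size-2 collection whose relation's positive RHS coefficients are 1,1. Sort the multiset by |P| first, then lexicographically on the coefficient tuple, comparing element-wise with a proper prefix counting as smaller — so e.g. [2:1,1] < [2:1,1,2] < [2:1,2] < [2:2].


Σ has 14 primitive collections:

  • {0,6}:  v_{0} + v_{6} = 0  ⇒ sig = [2:]
  • {3,5}:  v_{3} + v_{5} = 0  ⇒ sig = [2:]
  • {0,2}:  v_{0} + v_{2} = v_{5}  ⇒ sig = [2:1]
  • {0,5}:  v_{0} + v_{5} = v_{4}  ⇒ sig = [2:1]
  • {1,3}:  v_{1} + v_{3} = v_{2}  ⇒ sig = [2:1]
  • {2,3}:  v_{2} + v_{3} = v_{6}  ⇒ sig = [2:1]
  • {2,5}:  v_{2} + v_{5} = v_{1}  ⇒ sig = [2:1]
  • {3,4}:  v_{3} + v_{4} = v_{0}  ⇒ sig = [2:1]
  • {4,6}:  v_{4} + v_{6} = v_{5}  ⇒ sig = [2:1]
  • {5,6}:  v_{5} + v_{6} = v_{2}  ⇒ sig = [2:1]
  • {0,1}:  v_{0} + v_{1} = 2·v_{5}  ⇒ sig = [2:2]
  • {1,6}:  v_{1} + v_{6} = 2·v_{2}  ⇒ sig = [2:2]
  • {2,4}:  v_{2} + v_{4} = 2·v_{5}  ⇒ sig = [2:2]
  • {1,4}:  v_{1} + v_{4} = 3·v_{5}  ⇒ sig = [2:3]

Signatures (|P|; sorted positive RHS coefficients), sorted:
    [2:]
    [2:]
    [2:1]
    [2:1]
    [2:1]
    [2:1]
    [2:1]
    [2:1]
    [2:1]
    [2:1]
    [2:2]
    [2:2]
    [2:2]
    [2:3]


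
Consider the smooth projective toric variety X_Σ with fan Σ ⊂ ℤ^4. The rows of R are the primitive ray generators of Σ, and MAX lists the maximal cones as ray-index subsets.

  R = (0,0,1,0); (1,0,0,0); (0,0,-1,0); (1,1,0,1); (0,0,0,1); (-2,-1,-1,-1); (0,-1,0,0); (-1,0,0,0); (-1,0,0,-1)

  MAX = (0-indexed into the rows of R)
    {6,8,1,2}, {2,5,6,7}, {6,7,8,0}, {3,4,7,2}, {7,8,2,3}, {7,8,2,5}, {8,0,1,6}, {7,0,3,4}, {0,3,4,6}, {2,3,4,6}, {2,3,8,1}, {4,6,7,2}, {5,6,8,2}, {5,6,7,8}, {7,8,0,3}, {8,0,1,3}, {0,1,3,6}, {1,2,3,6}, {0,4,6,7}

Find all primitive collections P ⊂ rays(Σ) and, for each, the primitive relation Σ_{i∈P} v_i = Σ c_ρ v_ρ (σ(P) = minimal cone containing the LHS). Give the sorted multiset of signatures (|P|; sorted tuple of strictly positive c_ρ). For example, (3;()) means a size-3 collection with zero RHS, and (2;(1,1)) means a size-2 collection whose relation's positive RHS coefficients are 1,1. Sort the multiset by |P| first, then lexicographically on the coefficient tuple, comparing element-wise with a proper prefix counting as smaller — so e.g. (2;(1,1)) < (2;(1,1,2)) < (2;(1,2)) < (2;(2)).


Σ has 11 primitive collections:

  {0,2}:  v_{0} + v_{2} = 0 — sig = (2;())
  {1,7}:  v_{1} + v_{7} = 0 — sig = (2;())
  {4,8}:  v_{4} + v_{8} = v_{7} — sig = (2;(1))
  {1,4}:  v_{1} + v_{4} = v_{3} + v_{6} — sig = (2;(1,1))
  {3,5}:  v_{3} + v_{5} = v_{2} + v_{7} — sig = (2;(1,1))
  {0,5}:  v_{0} + v_{5} = v_{6} + v_{7} + v_{8} — sig = (2;(1,1,1))
  {1,5}:  v_{1} + v_{5} = v_{2} + v_{6} + v_{8} — sig = (2;(1,1,1))
  {4,5}:  v_{4} + v_{5} = v_{2} + v_{6} + 2·v_{7} — sig = (2;(1,1,2))
  {3,6,8}:  v_{3} + v_{6} + v_{8} = 0 — sig = (3;())
  {3,6,7}:  v_{3} + v_{6} + v_{7} = v_{4} — sig = (3;(1))
  {2,6,7,8}:  v_{2} + v_{6} + v_{7} + v_{8} = v_{5} — sig = (4;(1))

so the primitive-relation signature multiset is
{ (2;()) ×2,  (2;(1)),  (2;(1,1)) ×2,  (2;(1,1,1)) ×2,  (2;(1,1,2)),  (3;()),  (3;(1)),  (4;(1)) }


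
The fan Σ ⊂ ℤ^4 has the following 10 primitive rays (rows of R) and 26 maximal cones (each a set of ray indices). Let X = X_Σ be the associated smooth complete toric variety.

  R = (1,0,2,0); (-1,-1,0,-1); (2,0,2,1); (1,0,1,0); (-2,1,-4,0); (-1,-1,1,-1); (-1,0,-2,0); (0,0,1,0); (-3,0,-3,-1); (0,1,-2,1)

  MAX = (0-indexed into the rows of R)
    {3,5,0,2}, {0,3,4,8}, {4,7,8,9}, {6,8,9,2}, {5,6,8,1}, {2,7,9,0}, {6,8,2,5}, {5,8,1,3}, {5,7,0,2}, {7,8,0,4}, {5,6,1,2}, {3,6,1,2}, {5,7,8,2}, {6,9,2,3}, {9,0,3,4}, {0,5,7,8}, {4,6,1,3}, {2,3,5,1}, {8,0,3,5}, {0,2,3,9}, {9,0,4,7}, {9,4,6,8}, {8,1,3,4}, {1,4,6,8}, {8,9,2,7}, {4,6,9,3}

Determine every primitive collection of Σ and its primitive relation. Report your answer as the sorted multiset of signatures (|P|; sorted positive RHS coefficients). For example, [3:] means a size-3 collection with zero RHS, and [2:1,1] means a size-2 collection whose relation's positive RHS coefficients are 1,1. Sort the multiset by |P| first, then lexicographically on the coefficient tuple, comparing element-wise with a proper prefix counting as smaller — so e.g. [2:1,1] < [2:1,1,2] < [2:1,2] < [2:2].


Σ has 16 primitive collections:

  {0,6}:  v_{0} + v_{6} = 0  ⟹  sig = [2:]
  {1,7}:  v_{1} + v_{7} = v_{5}  ⟹  sig = [2:1]
  {1,9}:  v_{1} + v_{9} = v_{6}  ⟹  sig = [2:1]
  {2,4}:  v_{2} + v_{4} = v_{9}  ⟹  sig = [2:1]
  {3,7}:  v_{3} + v_{7} = v_{0}  ⟹  sig = [2:1]
  {4,5}:  v_{4} + v_{5} = v_{8}  ⟹  sig = [2:1]
  {0,1}:  v_{0} + v_{1} = v_{3} + v_{5}  ⟹  sig = [2:1,1]
  {5,9}:  v_{5} + v_{9} = v_{2} + v_{8}  ⟹  sig = [2:1,1]
  {6,7}:  v_{6} + v_{7} = v_{2} + v_{8}  ⟹  sig = [2:1,1]
  {2,3,8}:  v_{2} + v_{3} + v_{8} = 0  ⟹  sig = [3:]
  {0,2,8}:  v_{0} + v_{2} + v_{8} = v_{7}  ⟹  sig = [3:1]
  {3,5,6}:  v_{3} + v_{5} + v_{6} = v_{1}  ⟹  sig = [3:1]
  {3,8,9}:  v_{3} + v_{8} + v_{9} = v_{4}  ⟹  sig = [3:1]
  {0,8,9}:  v_{0} + v_{8} + v_{9} = v_{4} + v_{7}  ⟹  sig = [3:1,1]
  {1,2,8}:  v_{1} + v_{2} + v_{8} = v_{5} + v_{6}  ⟹  sig = [3:1,1]
  {3,6,8}:  v_{3} + v_{6} + v_{8} = v_{1} + v_{4}  ⟹  sig = [3:1,1]

Signatures (|P|; sorted positive RHS coefficients), sorted:
[[2:], [2:1], [2:1], [2:1], [2:1], [2:1], [2:1,1], [2:1,1], [2:1,1], [3:], [3:1], [3:1], [3:1], [3:1,1], [3:1,1], [3:1,1]]


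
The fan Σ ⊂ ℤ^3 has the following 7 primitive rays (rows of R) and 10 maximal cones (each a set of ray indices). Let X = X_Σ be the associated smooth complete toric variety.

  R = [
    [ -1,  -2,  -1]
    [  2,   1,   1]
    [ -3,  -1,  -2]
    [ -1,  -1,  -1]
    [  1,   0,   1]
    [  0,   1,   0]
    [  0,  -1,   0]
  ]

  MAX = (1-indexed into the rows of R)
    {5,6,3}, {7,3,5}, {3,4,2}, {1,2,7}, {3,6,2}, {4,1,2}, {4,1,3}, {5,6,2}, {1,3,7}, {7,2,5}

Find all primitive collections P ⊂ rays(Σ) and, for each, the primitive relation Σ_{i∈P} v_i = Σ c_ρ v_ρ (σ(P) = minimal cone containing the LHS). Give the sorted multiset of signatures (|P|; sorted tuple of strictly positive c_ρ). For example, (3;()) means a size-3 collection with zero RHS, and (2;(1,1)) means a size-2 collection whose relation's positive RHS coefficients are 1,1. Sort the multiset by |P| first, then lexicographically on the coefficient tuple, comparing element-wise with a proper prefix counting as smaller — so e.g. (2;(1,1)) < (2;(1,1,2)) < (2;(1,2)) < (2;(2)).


Σ has 9 primitive collections:

  P={6,7}:  v_{6} + v_{7} = 0  so sig = (2;())
  P={1,6}:  v_{1} + v_{6} = v_{4}  so sig = (2;(1))
  P={4,5}:  v_{4} + v_{5} = v_{7}  so sig = (2;(1))
  P={4,7}:  v_{4} + v_{7} = v_{1}  so sig = (2;(1))
  P={4,6}:  v_{4} + v_{6} = v_{2} + v_{3}  so sig = (2;(1,1))
  P={1,5}:  v_{1} + v_{5} = 2·v_{7}  so sig = (2;(2))
  P={2,3,5}:  v_{2} + v_{3} + v_{5} = 0  so sig = (3;())
  P={2,3,7}:  v_{2} + v_{3} + v_{7} = v_{4}  so sig = (3;(1))
  P={1,2,3}:  v_{1} + v_{2} + v_{3} = 2·v_{4}  so sig = (3;(2))

Hence PRS(X_Σ) =
    (2;())
    (2;(1))
    (2;(1))
    (2;(1))
    (2;(1,1))
    (2;(2))
    (3;())
    (3;(1))
    (3;(2))


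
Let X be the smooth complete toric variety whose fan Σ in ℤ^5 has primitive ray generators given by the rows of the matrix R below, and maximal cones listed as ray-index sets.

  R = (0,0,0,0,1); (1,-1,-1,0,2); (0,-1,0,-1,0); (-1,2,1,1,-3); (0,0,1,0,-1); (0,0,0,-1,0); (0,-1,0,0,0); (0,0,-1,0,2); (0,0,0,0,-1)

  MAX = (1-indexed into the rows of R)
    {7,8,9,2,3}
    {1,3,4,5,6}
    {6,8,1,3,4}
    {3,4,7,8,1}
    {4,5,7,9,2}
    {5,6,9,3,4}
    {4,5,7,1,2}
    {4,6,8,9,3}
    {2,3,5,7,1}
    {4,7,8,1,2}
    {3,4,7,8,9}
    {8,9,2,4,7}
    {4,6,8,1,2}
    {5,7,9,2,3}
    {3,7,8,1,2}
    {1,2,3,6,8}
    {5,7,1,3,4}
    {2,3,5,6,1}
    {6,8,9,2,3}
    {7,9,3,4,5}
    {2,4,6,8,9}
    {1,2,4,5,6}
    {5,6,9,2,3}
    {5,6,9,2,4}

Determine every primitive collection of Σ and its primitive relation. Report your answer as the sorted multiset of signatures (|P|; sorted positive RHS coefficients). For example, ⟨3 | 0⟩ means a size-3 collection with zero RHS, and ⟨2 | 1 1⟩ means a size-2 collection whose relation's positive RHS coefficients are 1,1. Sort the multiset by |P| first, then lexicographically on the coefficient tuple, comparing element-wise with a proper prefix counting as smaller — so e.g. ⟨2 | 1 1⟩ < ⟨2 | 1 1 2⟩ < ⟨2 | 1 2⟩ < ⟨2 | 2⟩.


|primitive collections| = 4. Relations:

  {1,9}:  v_{1} + v_{9} = 0 ; sig = ⟨2 | 0⟩
  {5,8}:  v_{5} + v_{8} = v_{1} ; sig = ⟨2 | 1⟩
  {6,7}:  v_{6} + v_{7} = v_{3} ; sig = ⟨2 | 1⟩
  {2,3,4}:  v_{2} + v_{3} + v_{4} = v_{9} ; sig = ⟨3 | 1⟩

Sorted signature multiset PRS(X):
    |P|=2: 3 collections, coeffs (), (1), (1)
    |P|=3: 1 collection, coeffs (1)


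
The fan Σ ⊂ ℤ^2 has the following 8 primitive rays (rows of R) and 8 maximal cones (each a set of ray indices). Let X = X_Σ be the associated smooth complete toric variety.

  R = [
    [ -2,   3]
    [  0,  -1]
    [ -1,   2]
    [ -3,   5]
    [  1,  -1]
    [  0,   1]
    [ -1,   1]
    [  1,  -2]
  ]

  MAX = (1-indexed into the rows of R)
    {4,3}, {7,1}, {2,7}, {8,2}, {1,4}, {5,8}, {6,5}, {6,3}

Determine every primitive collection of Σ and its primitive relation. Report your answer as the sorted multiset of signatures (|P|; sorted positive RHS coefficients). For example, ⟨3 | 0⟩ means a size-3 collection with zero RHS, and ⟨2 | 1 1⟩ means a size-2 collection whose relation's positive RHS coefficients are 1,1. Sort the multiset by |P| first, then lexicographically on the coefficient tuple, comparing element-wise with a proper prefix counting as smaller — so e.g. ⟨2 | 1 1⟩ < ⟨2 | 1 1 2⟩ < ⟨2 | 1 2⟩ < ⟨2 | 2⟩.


20 minimal non-faces of Δ(Σ) (on 8 rays):

  {2,6}:  v_{2} + v_{6} = 0  ⇒ sig = ⟨2 | 0⟩
  {3,8}:  v_{3} + v_{8} = 0  ⇒ sig = ⟨2 | 0⟩
  {5,7}:  v_{5} + v_{7} = 0  ⇒ sig = ⟨2 | 0⟩
  {1,3}:  v_{1} + v_{3} = v_{4}  ⇒ sig = ⟨2 | 1⟩
  {1,5}:  v_{1} + v_{5} = v_{3}  ⇒ sig = ⟨2 | 1⟩
  {1,8}:  v_{1} + v_{8} = v_{7}  ⇒ sig = ⟨2 | 1⟩
  {2,3}:  v_{2} + v_{3} = v_{7}  ⇒ sig = ⟨2 | 1⟩
  {2,5}:  v_{2} + v_{5} = v_{8}  ⇒ sig = ⟨2 | 1⟩
  {3,5}:  v_{3} + v_{5} = v_{6}  ⇒ sig = ⟨2 | 1⟩
  {3,7}:  v_{3} + v_{7} = v_{1}  ⇒ sig = ⟨2 | 1⟩
  {4,8}:  v_{4} + v_{8} = v_{1}  ⇒ sig = ⟨2 | 1⟩
  {6,7}:  v_{6} + v_{7} = v_{3}  ⇒ sig = ⟨2 | 1⟩
  {6,8}:  v_{6} + v_{8} = v_{5}  ⇒ sig = ⟨2 | 1⟩
  {7,8}:  v_{7} + v_{8} = v_{2}  ⇒ sig = ⟨2 | 1⟩
  {2,4}:  v_{2} + v_{4} = v_{1} + v_{7}  ⇒ sig = ⟨2 | 1 1⟩
  {1,2}:  v_{1} + v_{2} = 2·v_{7}  ⇒ sig = ⟨2 | 2⟩
  {1,6}:  v_{1} + v_{6} = 2·v_{3}  ⇒ sig = ⟨2 | 2⟩
  {4,5}:  v_{4} + v_{5} = 2·v_{3}  ⇒ sig = ⟨2 | 2⟩
  {4,7}:  v_{4} + v_{7} = 2·v_{1}  ⇒ sig = ⟨2 | 2⟩
  {4,6}:  v_{4} + v_{6} = 3·v_{3}  ⇒ sig = ⟨2 | 3⟩

Hence PRS(X_Σ) =
{ ⟨2 | 0⟩ ×3,  ⟨2 | 1⟩ ×11,  ⟨2 | 1 1⟩,  ⟨2 | 2⟩ ×4,  ⟨2 | 3⟩ }


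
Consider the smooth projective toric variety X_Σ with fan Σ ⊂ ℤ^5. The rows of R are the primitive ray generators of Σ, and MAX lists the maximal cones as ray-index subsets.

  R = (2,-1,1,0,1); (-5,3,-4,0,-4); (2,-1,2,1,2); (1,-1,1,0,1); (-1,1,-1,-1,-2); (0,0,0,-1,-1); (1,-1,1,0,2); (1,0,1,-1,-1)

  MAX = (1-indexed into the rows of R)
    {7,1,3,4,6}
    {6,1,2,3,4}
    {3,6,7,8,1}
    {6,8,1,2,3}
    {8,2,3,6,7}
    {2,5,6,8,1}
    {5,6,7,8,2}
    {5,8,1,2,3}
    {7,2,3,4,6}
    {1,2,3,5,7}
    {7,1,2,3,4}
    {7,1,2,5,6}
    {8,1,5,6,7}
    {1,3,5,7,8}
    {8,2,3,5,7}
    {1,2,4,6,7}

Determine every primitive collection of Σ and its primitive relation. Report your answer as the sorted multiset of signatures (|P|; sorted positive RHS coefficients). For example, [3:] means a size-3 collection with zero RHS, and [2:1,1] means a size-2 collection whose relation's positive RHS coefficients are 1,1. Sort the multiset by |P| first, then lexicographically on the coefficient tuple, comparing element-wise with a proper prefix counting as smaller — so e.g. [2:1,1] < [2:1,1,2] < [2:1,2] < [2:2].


5 minimal non-faces of Δ(Σ) (on 8 rays):

  P = {4,5}:  v_{4} + v_{5} = v_{6} ; sig = [2:1]
  P = {4,8}:  v_{4} + v_{8} = v_{3} + 2·v_{6} ; sig = [2:1,2]
  P = {3,5,6}:  v_{3} + v_{5} + v_{6} = v_{8} ; sig = [3:1]
  P = {1,2,7,8}:  v_{1} + v_{2} + v_{7} + v_{8} = v_{5} ; sig = [4:1]
  P = {1,2,3,6,7}:  v_{1} + v_{2} + v_{3} + v_{6} + v_{7} = 0 ; sig = [5:]

Signatures (|P|; sorted positive RHS coefficients), sorted:
    [2:1]
    [2:1,2]
    [3:1]
    [4:1]
    [5:]


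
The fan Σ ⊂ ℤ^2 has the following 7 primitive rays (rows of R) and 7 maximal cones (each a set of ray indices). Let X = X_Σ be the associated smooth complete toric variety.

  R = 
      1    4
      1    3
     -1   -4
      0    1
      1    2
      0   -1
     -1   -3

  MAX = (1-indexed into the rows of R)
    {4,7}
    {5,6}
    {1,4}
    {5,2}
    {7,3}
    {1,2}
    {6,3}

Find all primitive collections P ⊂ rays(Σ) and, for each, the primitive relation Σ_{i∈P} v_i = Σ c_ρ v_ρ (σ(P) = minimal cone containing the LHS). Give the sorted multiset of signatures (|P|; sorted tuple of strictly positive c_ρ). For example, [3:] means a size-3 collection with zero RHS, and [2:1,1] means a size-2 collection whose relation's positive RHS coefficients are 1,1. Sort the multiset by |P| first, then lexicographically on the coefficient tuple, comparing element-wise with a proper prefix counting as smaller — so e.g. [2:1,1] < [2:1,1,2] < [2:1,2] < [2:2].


Δ(Σ) — 7 vertices, 14 min non-faces:

  P = {1,3}:  v_{1} + v_{3} = 0  so sig = [2:]
  P = {2,7}:  v_{2} + v_{7} = 0  so sig = [2:]
  P = {4,6}:  v_{4} + v_{6} = 0  so sig = [2:]
  P = {1,6}:  v_{1} + v_{6} = v_{2}  so sig = [2:1]
  P = {1,7}:  v_{1} + v_{7} = v_{4}  so sig = [2:1]
  P = {2,3}:  v_{2} + v_{3} = v_{6}  so sig = [2:1]
  P = {2,4}:  v_{2} + v_{4} = v_{1}  so sig = [2:1]
  P = {2,6}:  v_{2} + v_{6} = v_{5}  so sig = [2:1]
  P = {3,4}:  v_{3} + v_{4} = v_{7}  so sig = [2:1]
  P = {4,5}:  v_{4} + v_{5} = v_{2}  so sig = [2:1]
  P = {5,7}:  v_{5} + v_{7} = v_{6}  so sig = [2:1]
  P = {6,7}:  v_{6} + v_{7} = v_{3}  so sig = [2:1]
  P = {1,5}:  v_{1} + v_{5} = 2·v_{2}  so sig = [2:2]
  P = {3,5}:  v_{3} + v_{5} = 2·v_{6}  so sig = [2:2]

Sorted signature multiset PRS(X):
[[2:], [2:], [2:], [2:1], [2:1], [2:1], [2:1], [2:1], [2:1], [2:1], [2:1], [2:1], [2:2], [2:2]]


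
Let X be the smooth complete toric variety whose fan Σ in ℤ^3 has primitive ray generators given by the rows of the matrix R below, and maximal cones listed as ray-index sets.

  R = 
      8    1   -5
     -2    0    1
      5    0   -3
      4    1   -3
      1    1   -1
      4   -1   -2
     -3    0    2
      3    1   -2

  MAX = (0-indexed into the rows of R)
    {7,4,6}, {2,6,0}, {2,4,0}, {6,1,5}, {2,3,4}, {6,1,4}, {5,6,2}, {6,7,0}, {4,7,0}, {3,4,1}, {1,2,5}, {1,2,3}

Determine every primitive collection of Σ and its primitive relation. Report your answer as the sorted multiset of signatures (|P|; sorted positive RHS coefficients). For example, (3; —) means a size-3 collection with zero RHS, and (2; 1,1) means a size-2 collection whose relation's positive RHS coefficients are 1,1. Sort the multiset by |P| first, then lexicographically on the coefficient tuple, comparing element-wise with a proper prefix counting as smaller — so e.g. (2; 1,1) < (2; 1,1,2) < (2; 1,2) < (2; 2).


The 14 primitive collections of Σ (r=8, n=3):

  P = {1,7}:  v_{1} + v_{7} = v_{4}  so sig = (2; 1)
  P = {2,7}:  v_{2} + v_{7} = v_{0}  so sig = (2; 1)
  P = {3,6}:  v_{3} + v_{6} = v_{4}  so sig = (2; 1)
  P = {4,5}:  v_{4} + v_{5} = v_{2}  so sig = (2; 1)
  P = {0,1}:  v_{0} + v_{1} = v_{2} + v_{4}  so sig = (2; 1,1)
  P = {3,5}:  v_{3} + v_{5} = v_{1} + 2·v_{2}  so sig = (2; 1,2)
  P = {3,7}:  v_{3} + v_{7} = v_{2} + 2·v_{4}  so sig = (2; 1,2)
  P = {5,7}:  v_{5} + v_{7} = 2·v_{2} + v_{6}  so sig = (2; 1,2)
  P = {0,5}:  v_{0} + v_{5} = 3·v_{2} + v_{6}  so sig = (2; 1,3)
  P = {0,3}:  v_{0} + v_{3} = 2·v_{2} + 2·v_{4}  so sig = (2; 2,2)
  P = {1,2,6}:  v_{1} + v_{2} + v_{6} = 0  so sig = (3; —)
  P = {1,2,4}:  v_{1} + v_{2} + v_{4} = v_{3}  so sig = (3; 1)
  P = {2,4,6}:  v_{2} + v_{4} + v_{6} = v_{7}  so sig = (3; 1)
  P = {0,4,6}:  v_{0} + v_{4} + v_{6} = 2·v_{7}  so sig = (3; 2)

so the primitive-relation signature multiset is
{ (2; 1) ×4,  (2; 1,1),  (2; 1,2) ×3,  (2; 1,3),  (2; 2,2),  (3; —),  (3; 1) ×2,  (3; 2) }


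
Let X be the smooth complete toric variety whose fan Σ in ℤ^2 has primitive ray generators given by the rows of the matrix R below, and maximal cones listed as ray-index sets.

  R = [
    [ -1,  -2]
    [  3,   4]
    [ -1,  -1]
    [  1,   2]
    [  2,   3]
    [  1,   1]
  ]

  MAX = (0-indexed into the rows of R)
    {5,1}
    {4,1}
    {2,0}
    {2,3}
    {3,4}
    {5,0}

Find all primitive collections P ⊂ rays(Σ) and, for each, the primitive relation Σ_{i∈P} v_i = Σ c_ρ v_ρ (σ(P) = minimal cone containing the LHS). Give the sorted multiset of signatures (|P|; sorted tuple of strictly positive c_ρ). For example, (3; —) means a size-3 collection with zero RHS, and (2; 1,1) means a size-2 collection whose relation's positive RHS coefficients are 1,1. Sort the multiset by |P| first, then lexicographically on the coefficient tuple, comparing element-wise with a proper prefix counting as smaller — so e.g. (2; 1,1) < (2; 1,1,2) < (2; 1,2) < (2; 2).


The 9 primitive collections of Σ (r=6, n=2):

  P = {0,3}:  v_{0} + v_{3} = 0  ⇒ sig = (2; —)
  P = {2,5}:  v_{2} + v_{5} = 0  ⇒ sig = (2; —)
  P = {0,4}:  v_{0} + v_{4} = v_{5}  ⇒ sig = (2; 1)
  P = {1,2}:  v_{1} + v_{2} = v_{4}  ⇒ sig = (2; 1)
  P = {2,4}:  v_{2} + v_{4} = v_{3}  ⇒ sig = (2; 1)
  P = {3,5}:  v_{3} + v_{5} = v_{4}  ⇒ sig = (2; 1)
  P = {4,5}:  v_{4} + v_{5} = v_{1}  ⇒ sig = (2; 1)
  P = {0,1}:  v_{0} + v_{1} = 2·v_{5}  ⇒ sig = (2; 2)
  P = {1,3}:  v_{1} + v_{3} = 2·v_{4}  ⇒ sig = (2; 2)

Signatures (|P|; sorted positive RHS coefficients), sorted:
    (2; —)
    (2; —)
    (2; 1)
    (2; 1)
    (2; 1)
    (2; 1)
    (2; 1)
    (2; 2)
    (2; 2)


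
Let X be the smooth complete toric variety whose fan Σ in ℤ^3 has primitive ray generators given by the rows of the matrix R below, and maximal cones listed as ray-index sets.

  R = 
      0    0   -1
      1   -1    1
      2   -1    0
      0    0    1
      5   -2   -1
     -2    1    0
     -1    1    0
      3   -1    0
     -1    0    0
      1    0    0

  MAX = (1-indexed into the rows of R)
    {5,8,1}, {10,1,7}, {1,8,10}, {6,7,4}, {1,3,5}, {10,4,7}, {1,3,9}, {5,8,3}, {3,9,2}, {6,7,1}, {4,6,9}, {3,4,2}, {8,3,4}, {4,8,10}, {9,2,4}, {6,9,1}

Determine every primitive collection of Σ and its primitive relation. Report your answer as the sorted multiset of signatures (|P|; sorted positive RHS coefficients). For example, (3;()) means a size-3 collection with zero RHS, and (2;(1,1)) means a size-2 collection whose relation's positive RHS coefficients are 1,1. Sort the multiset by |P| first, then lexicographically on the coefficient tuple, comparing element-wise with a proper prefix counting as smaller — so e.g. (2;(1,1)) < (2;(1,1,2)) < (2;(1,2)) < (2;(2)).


Primitive collections (23):

  P={1,4}:  v_{1} + v_{4} = 0  ⇒ sig = (2;())
  P={3,6}:  v_{3} + v_{6} = 0  ⇒ sig = (2;())
  P={9,10}:  v_{9} + v_{10} = 0  ⇒ sig = (2;())
  P={2,7}:  v_{2} + v_{7} = v_{4}  ⇒ sig = (2;(1))
  P={3,7}:  v_{3} + v_{7} = v_{10}  ⇒ sig = (2;(1))
  P={3,10}:  v_{3} + v_{10} = v_{8}  ⇒ sig = (2;(1))
  P={6,8}:  v_{6} + v_{8} = v_{10}  ⇒ sig = (2;(1))
  P={6,10}:  v_{6} + v_{10} = v_{7}  ⇒ sig = (2;(1))
  P={7,9}:  v_{7} + v_{9} = v_{6}  ⇒ sig = (2;(1))
  P={8,9}:  v_{8} + v_{9} = v_{3}  ⇒ sig = (2;(1))
  P={1,2}:  v_{1} + v_{2} = v_{3} + v_{9}  ⇒ sig = (2;(1,1))
  P={2,6}:  v_{2} + v_{6} = v_{4} + v_{9}  ⇒ sig = (2;(1,1))
  P={2,10}:  v_{2} + v_{10} = v_{3} + v_{4}  ⇒ sig = (2;(1,1))
  P={4,5}:  v_{4} + v_{5} = v_{3} + v_{8}  ⇒ sig = (2;(1,1))
  P={5,6}:  v_{5} + v_{6} = v_{1} + v_{8}  ⇒ sig = (2;(1,1))
  P={5,7}:  v_{5} + v_{7} = v_{1} + v_{8} + v_{10}  ⇒ sig = (2;(1,1,1))
  P={2,8}:  v_{2} + v_{8} = 2·v_{3} + v_{4}  ⇒ sig = (2;(1,2))
  P={5,9}:  v_{5} + v_{9} = v_{1} + 2·v_{3}  ⇒ sig = (2;(1,2))
  P={5,10}:  v_{5} + v_{10} = v_{1} + 2·v_{8}  ⇒ sig = (2;(1,2))
  P={7,8}:  v_{7} + v_{8} = 2·v_{10}  ⇒ sig = (2;(2))
  P={2,5}:  v_{2} + v_{5} = 3·v_{3}  ⇒ sig = (2;(3))
  P={1,3,8}:  v_{1} + v_{3} + v_{8} = v_{5}  ⇒ sig = (3;(1))
  P={3,4,9}:  v_{3} + v_{4} + v_{9} = v_{2}  ⇒ sig = (3;(1))

so the primitive-relation signature multiset is
    |P|=2: 21 collections, coeffs (), (), (), (1), (1), (1), (1), (1), (1), (1), (1,1), (1,1), (1,1), (1,1), (1,1), (1,1,1), (1,2), (1,2), (1,2), (2), (3)
    |P|=3: 2 collections, coeffs (1), (1)


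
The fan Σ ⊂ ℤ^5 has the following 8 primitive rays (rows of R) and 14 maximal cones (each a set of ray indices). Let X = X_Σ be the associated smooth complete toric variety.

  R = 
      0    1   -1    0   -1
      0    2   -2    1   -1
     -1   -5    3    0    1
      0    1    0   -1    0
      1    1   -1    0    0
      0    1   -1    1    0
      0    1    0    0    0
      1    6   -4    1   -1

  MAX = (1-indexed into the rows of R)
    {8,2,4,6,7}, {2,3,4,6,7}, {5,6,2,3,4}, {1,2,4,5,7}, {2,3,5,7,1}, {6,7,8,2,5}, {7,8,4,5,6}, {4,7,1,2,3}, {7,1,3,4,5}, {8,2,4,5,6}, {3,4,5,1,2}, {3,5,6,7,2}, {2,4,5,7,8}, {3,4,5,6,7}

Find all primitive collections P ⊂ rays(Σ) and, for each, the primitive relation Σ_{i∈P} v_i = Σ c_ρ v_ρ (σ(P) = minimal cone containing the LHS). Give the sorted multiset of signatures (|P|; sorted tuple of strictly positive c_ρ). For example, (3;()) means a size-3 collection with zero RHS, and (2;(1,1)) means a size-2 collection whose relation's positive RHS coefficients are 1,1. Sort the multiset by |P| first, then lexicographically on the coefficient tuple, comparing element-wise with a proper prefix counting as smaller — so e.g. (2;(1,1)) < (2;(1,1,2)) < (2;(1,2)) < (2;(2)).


5 minimal non-faces of Δ(Σ) (on 8 rays):

  • {1,6}:  v_{1} + v_{6} = v_{2}  so sig = (2;(1))
  • {3,8}:  v_{3} + v_{8} = v_{6}  so sig = (2;(1))
  • {1,8}:  v_{1} + v_{8} = 2·v_{2} + v_{4} + v_{5} + v_{7}  so sig = (2;(1,1,1,2))
  • {2,3,4,5,7}:  v_{2} + v_{3} + v_{4} + v_{5} + v_{7} = 0  so sig = (5;())
  • {2,4,5,6,7}:  v_{2} + v_{4} + v_{5} + v_{6} + v_{7} = v_{8}  so sig = (5;(1))

so the primitive-relation signature multiset is
{ (2;(1)) ×2,  (2;(1,1,1,2)),  (5;()),  (5;(1)) }


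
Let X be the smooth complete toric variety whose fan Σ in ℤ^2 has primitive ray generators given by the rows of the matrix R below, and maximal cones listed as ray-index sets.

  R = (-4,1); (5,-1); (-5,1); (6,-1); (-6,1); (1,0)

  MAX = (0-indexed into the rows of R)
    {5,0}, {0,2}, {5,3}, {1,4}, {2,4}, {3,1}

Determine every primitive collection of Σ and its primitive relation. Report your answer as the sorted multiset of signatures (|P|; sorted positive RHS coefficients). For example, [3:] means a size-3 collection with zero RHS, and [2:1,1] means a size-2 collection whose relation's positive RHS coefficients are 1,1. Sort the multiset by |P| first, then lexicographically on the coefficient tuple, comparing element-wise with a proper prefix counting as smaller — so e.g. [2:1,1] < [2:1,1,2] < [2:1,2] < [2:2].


The 9 primitive collections of Σ (r=6, n=2):

  P={1,2}:  v_{1} + v_{2} = 0 ; sig = [2:]
  P={3,4}:  v_{3} + v_{4} = 0 ; sig = [2:]
  P={0,1}:  v_{0} + v_{1} = v_{5} ; sig = [2:1]
  P={1,5}:  v_{1} + v_{5} = v_{3} ; sig = [2:1]
  P={2,3}:  v_{2} + v_{3} = v_{5} ; sig = [2:1]
  P={2,5}:  v_{2} + v_{5} = v_{0} ; sig = [2:1]
  P={4,5}:  v_{4} + v_{5} = v_{2} ; sig = [2:1]
  P={0,3}:  v_{0} + v_{3} = 2·v_{5} ; sig = [2:2]
  P={0,4}:  v_{0} + v_{4} = 2·v_{2} ; sig = [2:2]

Sorted signature multiset PRS(X):
    [2:]
    [2:]
    [2:1]
    [2:1]
    [2:1]
    [2:1]
    [2:1]
    [2:2]
    [2:2]


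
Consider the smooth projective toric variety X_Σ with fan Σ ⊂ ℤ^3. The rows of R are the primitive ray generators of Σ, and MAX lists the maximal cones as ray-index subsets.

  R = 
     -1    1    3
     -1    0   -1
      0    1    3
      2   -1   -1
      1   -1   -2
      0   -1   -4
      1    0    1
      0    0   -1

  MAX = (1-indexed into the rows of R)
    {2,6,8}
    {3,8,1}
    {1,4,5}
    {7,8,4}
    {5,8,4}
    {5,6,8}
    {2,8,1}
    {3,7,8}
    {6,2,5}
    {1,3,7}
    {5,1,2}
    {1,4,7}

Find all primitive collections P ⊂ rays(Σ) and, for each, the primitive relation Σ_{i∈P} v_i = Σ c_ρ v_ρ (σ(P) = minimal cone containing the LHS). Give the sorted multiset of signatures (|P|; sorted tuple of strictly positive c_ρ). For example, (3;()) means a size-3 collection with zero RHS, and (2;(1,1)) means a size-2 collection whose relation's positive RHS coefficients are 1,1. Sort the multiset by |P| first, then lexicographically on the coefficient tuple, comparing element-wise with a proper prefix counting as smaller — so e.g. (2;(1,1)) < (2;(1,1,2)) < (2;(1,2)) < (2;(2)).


The 14 primitive collections of Σ (r=8, n=3):

  • {2,7}:  v_{2} + v_{7} = 0  ⇒ sig = (2;())
  • {1,6}:  v_{1} + v_{6} = v_{2}  ⇒ sig = (2;(1))
  • {2,4}:  v_{2} + v_{4} = v_{5}  ⇒ sig = (2;(1))
  • {3,5}:  v_{3} + v_{5} = v_{7}  ⇒ sig = (2;(1))
  • {3,6}:  v_{3} + v_{6} = v_{8}  ⇒ sig = (2;(1))
  • {5,7}:  v_{5} + v_{7} = v_{4}  ⇒ sig = (2;(1))
  • {2,3}:  v_{2} + v_{3} = v_{1} + v_{8}  ⇒ sig = (2;(1,1))
  • {6,7}:  v_{6} + v_{7} = v_{5} + v_{8}  ⇒ sig = (2;(1,1))
  • {4,6}:  v_{4} + v_{6} = 2·v_{5} + v_{8}  ⇒ sig = (2;(1,2))
  • {3,4}:  v_{3} + v_{4} = 2·v_{7}  ⇒ sig = (2;(2))
  • {1,5,8}:  v_{1} + v_{5} + v_{8} = 0  ⇒ sig = (3;())
  • {1,4,8}:  v_{1} + v_{4} + v_{8} = v_{7}  ⇒ sig = (3;(1))
  • {1,7,8}:  v_{1} + v_{7} + v_{8} = v_{3}  ⇒ sig = (3;(1))
  • {2,5,8}:  v_{2} + v_{5} + v_{8} = v_{6}  ⇒ sig = (3;(1))

Sorted signature multiset PRS(X):
    |P|=2: 10 collections, coeffs (), (1), (1), (1), (1), (1), (1,1), (1,1), (1,2), (2)
    |P|=3: 4 collections, coeffs (), (1), (1), (1)
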